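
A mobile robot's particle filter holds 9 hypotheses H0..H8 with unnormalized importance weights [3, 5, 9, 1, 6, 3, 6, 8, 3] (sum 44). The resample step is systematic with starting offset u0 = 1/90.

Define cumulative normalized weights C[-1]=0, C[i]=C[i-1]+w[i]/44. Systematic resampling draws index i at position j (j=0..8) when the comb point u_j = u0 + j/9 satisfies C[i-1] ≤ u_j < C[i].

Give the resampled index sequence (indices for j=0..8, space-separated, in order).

0 1 2 2 4 5 6 7 7

C = [3/44, 2/11, 17/44, 9/22, 6/11, 27/44, 3/4, 41/44, 1]
j=0: u_0=1/90 ∈ [0, 3/44) → index 0
j=1: u_1=11/90 ∈ [3/44, 2/11) → index 1
j=2: u_2=7/30 ∈ [2/11, 17/44) → index 2
j=3: u_3=31/90 ∈ [2/11, 17/44) → index 2
j=4: u_4=41/90 ∈ [9/22, 6/11) → index 4
j=5: u_5=17/30 ∈ [6/11, 27/44) → index 5
j=6: u_6=61/90 ∈ [27/44, 3/4) → index 6
j=7: u_7=71/90 ∈ [3/4, 41/44) → index 7
j=8: u_8=9/10 ∈ [3/4, 41/44) → index 7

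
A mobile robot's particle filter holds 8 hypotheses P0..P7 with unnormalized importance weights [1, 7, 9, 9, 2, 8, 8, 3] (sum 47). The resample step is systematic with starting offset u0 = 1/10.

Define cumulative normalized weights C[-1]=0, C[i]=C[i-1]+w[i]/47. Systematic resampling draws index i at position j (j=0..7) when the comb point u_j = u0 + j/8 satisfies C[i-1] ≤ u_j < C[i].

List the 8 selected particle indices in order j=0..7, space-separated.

1 2 2 3 5 5 6 7

C = [1/47, 8/47, 17/47, 26/47, 28/47, 36/47, 44/47, 1]
j=0: u_0=1/10 ∈ [1/47, 8/47) → index 1
j=1: u_1=9/40 ∈ [8/47, 17/47) → index 2
j=2: u_2=7/20 ∈ [8/47, 17/47) → index 2
j=3: u_3=19/40 ∈ [17/47, 26/47) → index 3
j=4: u_4=3/5 ∈ [28/47, 36/47) → index 5
j=5: u_5=29/40 ∈ [28/47, 36/47) → index 5
j=6: u_6=17/20 ∈ [36/47, 44/47) → index 6
j=7: u_7=39/40 ∈ [44/47, 1) → index 7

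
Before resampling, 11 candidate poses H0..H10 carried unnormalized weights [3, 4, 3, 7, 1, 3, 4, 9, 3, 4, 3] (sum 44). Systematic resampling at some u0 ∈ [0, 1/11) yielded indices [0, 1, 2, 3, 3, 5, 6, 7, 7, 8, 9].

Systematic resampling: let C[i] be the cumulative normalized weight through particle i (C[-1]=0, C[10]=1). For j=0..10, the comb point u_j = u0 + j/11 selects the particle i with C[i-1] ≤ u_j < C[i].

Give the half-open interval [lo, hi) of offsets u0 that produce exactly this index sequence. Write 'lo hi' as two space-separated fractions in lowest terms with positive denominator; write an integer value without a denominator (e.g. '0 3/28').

0 1/44

C = [3/44, 7/44, 5/22, 17/44, 9/22, 21/44, 25/44, 17/22, 37/44, 41/44, 1]
j=0 picked index 0: u0 ∈ [0, 3/44)
j=1 picked index 1: u0 ∈ [-1/44, 3/44)
j=2 picked index 2: u0 ∈ [-1/44, 1/22)
j=3 picked index 3: u0 ∈ [-1/22, 5/44)
j=4 picked index 3: u0 ∈ [-3/22, 1/44)
j=5 picked index 5: u0 ∈ [-1/22, 1/44)
j=6 picked index 6: u0 ∈ [-3/44, 1/44)
j=7 picked index 7: u0 ∈ [-3/44, 3/22)
j=8 picked index 7: u0 ∈ [-7/44, 1/22)
j=9 picked index 8: u0 ∈ [-1/22, 1/44)
j=10 picked index 9: u0 ∈ [-3/44, 1/44)
intersection: [0, 1/44)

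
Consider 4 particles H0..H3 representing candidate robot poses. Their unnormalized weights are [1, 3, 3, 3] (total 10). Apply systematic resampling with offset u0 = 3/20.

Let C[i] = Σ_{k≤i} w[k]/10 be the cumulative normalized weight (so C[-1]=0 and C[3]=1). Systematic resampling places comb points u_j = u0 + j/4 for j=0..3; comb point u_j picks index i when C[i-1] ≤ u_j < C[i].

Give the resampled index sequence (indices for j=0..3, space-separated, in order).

C = [1/10, 2/5, 7/10, 1]
j=0: u_0=3/20 ∈ [1/10, 2/5) → index 1
j=1: u_1=2/5 ∈ [2/5, 7/10) → index 2
j=2: u_2=13/20 ∈ [2/5, 7/10) → index 2
j=3: u_3=9/10 ∈ [7/10, 1) → index 3

1 2 2 3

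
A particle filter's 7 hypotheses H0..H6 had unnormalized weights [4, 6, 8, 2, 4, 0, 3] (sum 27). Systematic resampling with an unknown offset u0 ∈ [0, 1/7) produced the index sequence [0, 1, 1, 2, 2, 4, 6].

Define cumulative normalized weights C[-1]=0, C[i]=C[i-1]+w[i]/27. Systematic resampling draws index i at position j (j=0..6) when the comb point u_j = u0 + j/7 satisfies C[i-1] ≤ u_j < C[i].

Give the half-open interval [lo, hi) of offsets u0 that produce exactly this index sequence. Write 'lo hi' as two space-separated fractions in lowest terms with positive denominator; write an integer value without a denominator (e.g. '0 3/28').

C = [4/27, 10/27, 2/3, 20/27, 8/9, 8/9, 1]
j=0 picked index 0: u0 ∈ [0, 4/27)
j=1 picked index 1: u0 ∈ [1/189, 43/189)
j=2 picked index 1: u0 ∈ [-26/189, 16/189)
j=3 picked index 2: u0 ∈ [-11/189, 5/21)
j=4 picked index 2: u0 ∈ [-38/189, 2/21)
j=5 picked index 4: u0 ∈ [5/189, 11/63)
j=6 picked index 6: u0 ∈ [2/63, 1/7)
intersection: [2/63, 16/189)

2/63 16/189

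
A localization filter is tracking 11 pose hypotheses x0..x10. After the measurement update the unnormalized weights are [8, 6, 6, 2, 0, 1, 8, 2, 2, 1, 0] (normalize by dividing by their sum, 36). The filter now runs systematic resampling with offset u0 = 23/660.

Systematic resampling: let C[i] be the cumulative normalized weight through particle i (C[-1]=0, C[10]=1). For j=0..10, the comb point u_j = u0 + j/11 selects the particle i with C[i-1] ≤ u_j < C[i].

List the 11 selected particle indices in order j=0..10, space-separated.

C = [2/9, 7/18, 5/9, 11/18, 11/18, 23/36, 31/36, 11/12, 35/36, 1, 1]
j=0: u_0=23/660 ∈ [0, 2/9) → index 0
j=1: u_1=83/660 ∈ [0, 2/9) → index 0
j=2: u_2=13/60 ∈ [0, 2/9) → index 0
j=3: u_3=203/660 ∈ [2/9, 7/18) → index 1
j=4: u_4=263/660 ∈ [7/18, 5/9) → index 2
j=5: u_5=323/660 ∈ [7/18, 5/9) → index 2
j=6: u_6=383/660 ∈ [5/9, 11/18) → index 3
j=7: u_7=443/660 ∈ [23/36, 31/36) → index 6
j=8: u_8=503/660 ∈ [23/36, 31/36) → index 6
j=9: u_9=563/660 ∈ [23/36, 31/36) → index 6
j=10: u_10=623/660 ∈ [11/12, 35/36) → index 8

0 0 0 1 2 2 3 6 6 6 8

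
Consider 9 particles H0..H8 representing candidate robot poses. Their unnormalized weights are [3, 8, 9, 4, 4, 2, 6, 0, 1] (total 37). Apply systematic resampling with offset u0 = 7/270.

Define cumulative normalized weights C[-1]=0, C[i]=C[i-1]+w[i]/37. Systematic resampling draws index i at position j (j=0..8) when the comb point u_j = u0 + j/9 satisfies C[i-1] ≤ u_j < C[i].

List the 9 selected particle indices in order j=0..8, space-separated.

C = [3/37, 11/37, 20/37, 24/37, 28/37, 30/37, 36/37, 36/37, 1]
j=0: u_0=7/270 ∈ [0, 3/37) → index 0
j=1: u_1=37/270 ∈ [3/37, 11/37) → index 1
j=2: u_2=67/270 ∈ [3/37, 11/37) → index 1
j=3: u_3=97/270 ∈ [11/37, 20/37) → index 2
j=4: u_4=127/270 ∈ [11/37, 20/37) → index 2
j=5: u_5=157/270 ∈ [20/37, 24/37) → index 3
j=6: u_6=187/270 ∈ [24/37, 28/37) → index 4
j=7: u_7=217/270 ∈ [28/37, 30/37) → index 5
j=8: u_8=247/270 ∈ [30/37, 36/37) → index 6

0 1 1 2 2 3 4 5 6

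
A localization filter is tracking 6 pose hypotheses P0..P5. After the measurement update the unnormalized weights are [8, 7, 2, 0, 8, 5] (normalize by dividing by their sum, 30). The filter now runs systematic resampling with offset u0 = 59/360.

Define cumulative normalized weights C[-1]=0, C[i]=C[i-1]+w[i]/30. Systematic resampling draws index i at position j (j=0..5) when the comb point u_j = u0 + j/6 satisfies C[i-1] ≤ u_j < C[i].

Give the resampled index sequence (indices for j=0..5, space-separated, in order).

C = [4/15, 1/2, 17/30, 17/30, 5/6, 1]
j=0: u_0=59/360 ∈ [0, 4/15) → index 0
j=1: u_1=119/360 ∈ [4/15, 1/2) → index 1
j=2: u_2=179/360 ∈ [4/15, 1/2) → index 1
j=3: u_3=239/360 ∈ [17/30, 5/6) → index 4
j=4: u_4=299/360 ∈ [17/30, 5/6) → index 4
j=5: u_5=359/360 ∈ [5/6, 1) → index 5

0 1 1 4 4 5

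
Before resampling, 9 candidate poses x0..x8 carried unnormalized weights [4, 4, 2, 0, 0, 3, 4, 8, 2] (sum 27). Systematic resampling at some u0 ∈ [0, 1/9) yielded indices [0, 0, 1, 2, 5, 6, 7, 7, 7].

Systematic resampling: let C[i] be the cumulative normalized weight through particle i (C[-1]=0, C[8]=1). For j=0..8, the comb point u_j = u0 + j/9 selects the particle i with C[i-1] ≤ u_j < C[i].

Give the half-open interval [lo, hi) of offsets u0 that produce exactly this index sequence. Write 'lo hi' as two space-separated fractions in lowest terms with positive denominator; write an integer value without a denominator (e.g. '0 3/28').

0 1/27

C = [4/27, 8/27, 10/27, 10/27, 10/27, 13/27, 17/27, 25/27, 1]
j=0 picked index 0: u0 ∈ [0, 4/27)
j=1 picked index 0: u0 ∈ [-1/9, 1/27)
j=2 picked index 1: u0 ∈ [-2/27, 2/27)
j=3 picked index 2: u0 ∈ [-1/27, 1/27)
j=4 picked index 5: u0 ∈ [-2/27, 1/27)
j=5 picked index 6: u0 ∈ [-2/27, 2/27)
j=6 picked index 7: u0 ∈ [-1/27, 7/27)
j=7 picked index 7: u0 ∈ [-4/27, 4/27)
j=8 picked index 7: u0 ∈ [-7/27, 1/27)
intersection: [0, 1/27)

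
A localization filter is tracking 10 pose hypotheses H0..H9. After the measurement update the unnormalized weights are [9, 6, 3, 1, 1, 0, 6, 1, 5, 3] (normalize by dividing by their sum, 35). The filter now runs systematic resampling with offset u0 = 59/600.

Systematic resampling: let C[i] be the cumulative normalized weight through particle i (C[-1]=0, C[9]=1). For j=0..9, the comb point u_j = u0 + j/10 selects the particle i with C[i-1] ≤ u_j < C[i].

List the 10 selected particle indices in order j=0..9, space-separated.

C = [9/35, 3/7, 18/35, 19/35, 4/7, 4/7, 26/35, 27/35, 32/35, 1]
j=0: u_0=59/600 ∈ [0, 9/35) → index 0
j=1: u_1=119/600 ∈ [0, 9/35) → index 0
j=2: u_2=179/600 ∈ [9/35, 3/7) → index 1
j=3: u_3=239/600 ∈ [9/35, 3/7) → index 1
j=4: u_4=299/600 ∈ [3/7, 18/35) → index 2
j=5: u_5=359/600 ∈ [4/7, 26/35) → index 6
j=6: u_6=419/600 ∈ [4/7, 26/35) → index 6
j=7: u_7=479/600 ∈ [27/35, 32/35) → index 8
j=8: u_8=539/600 ∈ [27/35, 32/35) → index 8
j=9: u_9=599/600 ∈ [32/35, 1) → index 9

0 0 1 1 2 6 6 8 8 9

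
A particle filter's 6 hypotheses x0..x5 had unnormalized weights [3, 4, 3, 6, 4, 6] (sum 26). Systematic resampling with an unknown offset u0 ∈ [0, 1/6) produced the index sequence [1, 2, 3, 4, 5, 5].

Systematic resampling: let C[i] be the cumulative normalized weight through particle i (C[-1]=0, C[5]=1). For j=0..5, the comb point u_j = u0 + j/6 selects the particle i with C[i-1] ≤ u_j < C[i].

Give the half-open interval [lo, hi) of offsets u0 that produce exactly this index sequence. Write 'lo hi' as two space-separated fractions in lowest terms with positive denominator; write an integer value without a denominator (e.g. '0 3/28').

C = [3/26, 7/26, 5/13, 8/13, 10/13, 1]
j=0 picked index 1: u0 ∈ [3/26, 7/26)
j=1 picked index 2: u0 ∈ [4/39, 17/78)
j=2 picked index 3: u0 ∈ [2/39, 11/39)
j=3 picked index 4: u0 ∈ [3/26, 7/26)
j=4 picked index 5: u0 ∈ [4/39, 1/3)
j=5 picked index 5: u0 ∈ [-5/78, 1/6)
intersection: [3/26, 1/6)

3/26 1/6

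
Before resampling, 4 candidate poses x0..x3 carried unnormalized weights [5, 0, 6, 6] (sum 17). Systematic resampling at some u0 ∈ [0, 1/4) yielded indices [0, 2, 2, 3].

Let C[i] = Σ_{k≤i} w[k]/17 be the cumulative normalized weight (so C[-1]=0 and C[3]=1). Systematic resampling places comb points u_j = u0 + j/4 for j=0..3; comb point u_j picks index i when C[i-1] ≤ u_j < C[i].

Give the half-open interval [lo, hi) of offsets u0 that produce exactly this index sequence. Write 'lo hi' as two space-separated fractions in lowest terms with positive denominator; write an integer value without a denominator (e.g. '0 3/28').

3/68 5/34

C = [5/17, 5/17, 11/17, 1]
j=0 picked index 0: u0 ∈ [0, 5/17)
j=1 picked index 2: u0 ∈ [3/68, 27/68)
j=2 picked index 2: u0 ∈ [-7/34, 5/34)
j=3 picked index 3: u0 ∈ [-7/68, 1/4)
intersection: [3/68, 5/34)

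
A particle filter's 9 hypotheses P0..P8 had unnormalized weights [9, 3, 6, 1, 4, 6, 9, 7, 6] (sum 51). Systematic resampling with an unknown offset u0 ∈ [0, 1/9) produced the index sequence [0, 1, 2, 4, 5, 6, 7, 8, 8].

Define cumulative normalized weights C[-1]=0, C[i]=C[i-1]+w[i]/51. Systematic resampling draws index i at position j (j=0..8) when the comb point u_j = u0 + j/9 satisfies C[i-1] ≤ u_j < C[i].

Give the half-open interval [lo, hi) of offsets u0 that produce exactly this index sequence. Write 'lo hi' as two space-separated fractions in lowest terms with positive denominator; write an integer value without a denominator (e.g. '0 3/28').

16/153 1/9

C = [3/17, 4/17, 6/17, 19/51, 23/51, 29/51, 38/51, 15/17, 1]
j=0 picked index 0: u0 ∈ [0, 3/17)
j=1 picked index 1: u0 ∈ [10/153, 19/153)
j=2 picked index 2: u0 ∈ [2/153, 20/153)
j=3 picked index 4: u0 ∈ [2/51, 2/17)
j=4 picked index 5: u0 ∈ [1/153, 19/153)
j=5 picked index 6: u0 ∈ [2/153, 29/153)
j=6 picked index 7: u0 ∈ [4/51, 11/51)
j=7 picked index 8: u0 ∈ [16/153, 2/9)
j=8 picked index 8: u0 ∈ [-1/153, 1/9)
intersection: [16/153, 1/9)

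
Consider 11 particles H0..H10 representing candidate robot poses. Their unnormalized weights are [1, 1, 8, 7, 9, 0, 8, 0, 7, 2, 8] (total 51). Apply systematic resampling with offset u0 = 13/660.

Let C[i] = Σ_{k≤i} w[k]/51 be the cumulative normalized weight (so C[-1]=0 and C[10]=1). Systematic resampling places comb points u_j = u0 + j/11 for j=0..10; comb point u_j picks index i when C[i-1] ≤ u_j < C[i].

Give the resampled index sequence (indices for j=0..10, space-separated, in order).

1 2 3 3 4 4 6 6 8 9 10

C = [1/51, 2/51, 10/51, 1/3, 26/51, 26/51, 2/3, 2/3, 41/51, 43/51, 1]
j=0: u_0=13/660 ∈ [1/51, 2/51) → index 1
j=1: u_1=73/660 ∈ [2/51, 10/51) → index 2
j=2: u_2=133/660 ∈ [10/51, 1/3) → index 3
j=3: u_3=193/660 ∈ [10/51, 1/3) → index 3
j=4: u_4=23/60 ∈ [1/3, 26/51) → index 4
j=5: u_5=313/660 ∈ [1/3, 26/51) → index 4
j=6: u_6=373/660 ∈ [26/51, 2/3) → index 6
j=7: u_7=433/660 ∈ [26/51, 2/3) → index 6
j=8: u_8=493/660 ∈ [2/3, 41/51) → index 8
j=9: u_9=553/660 ∈ [41/51, 43/51) → index 9
j=10: u_10=613/660 ∈ [43/51, 1) → index 10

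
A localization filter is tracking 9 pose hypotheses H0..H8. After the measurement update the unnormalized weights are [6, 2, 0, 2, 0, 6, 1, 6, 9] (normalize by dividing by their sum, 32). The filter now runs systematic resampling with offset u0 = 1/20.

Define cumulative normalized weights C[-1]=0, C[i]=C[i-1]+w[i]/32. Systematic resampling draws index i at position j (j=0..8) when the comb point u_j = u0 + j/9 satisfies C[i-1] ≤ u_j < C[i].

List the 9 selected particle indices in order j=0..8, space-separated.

C = [3/16, 1/4, 1/4, 5/16, 5/16, 1/2, 17/32, 23/32, 1]
j=0: u_0=1/20 ∈ [0, 3/16) → index 0
j=1: u_1=29/180 ∈ [0, 3/16) → index 0
j=2: u_2=49/180 ∈ [1/4, 5/16) → index 3
j=3: u_3=23/60 ∈ [5/16, 1/2) → index 5
j=4: u_4=89/180 ∈ [5/16, 1/2) → index 5
j=5: u_5=109/180 ∈ [17/32, 23/32) → index 7
j=6: u_6=43/60 ∈ [17/32, 23/32) → index 7
j=7: u_7=149/180 ∈ [23/32, 1) → index 8
j=8: u_8=169/180 ∈ [23/32, 1) → index 8

0 0 3 5 5 7 7 8 8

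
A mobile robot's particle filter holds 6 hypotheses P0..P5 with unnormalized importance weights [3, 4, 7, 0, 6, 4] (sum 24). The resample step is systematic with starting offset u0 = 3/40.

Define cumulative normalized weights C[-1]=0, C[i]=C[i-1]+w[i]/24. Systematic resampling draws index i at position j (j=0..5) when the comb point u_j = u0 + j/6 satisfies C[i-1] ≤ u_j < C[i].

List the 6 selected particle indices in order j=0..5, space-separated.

C = [1/8, 7/24, 7/12, 7/12, 5/6, 1]
j=0: u_0=3/40 ∈ [0, 1/8) → index 0
j=1: u_1=29/120 ∈ [1/8, 7/24) → index 1
j=2: u_2=49/120 ∈ [7/24, 7/12) → index 2
j=3: u_3=23/40 ∈ [7/24, 7/12) → index 2
j=4: u_4=89/120 ∈ [7/12, 5/6) → index 4
j=5: u_5=109/120 ∈ [5/6, 1) → index 5

0 1 2 2 4 5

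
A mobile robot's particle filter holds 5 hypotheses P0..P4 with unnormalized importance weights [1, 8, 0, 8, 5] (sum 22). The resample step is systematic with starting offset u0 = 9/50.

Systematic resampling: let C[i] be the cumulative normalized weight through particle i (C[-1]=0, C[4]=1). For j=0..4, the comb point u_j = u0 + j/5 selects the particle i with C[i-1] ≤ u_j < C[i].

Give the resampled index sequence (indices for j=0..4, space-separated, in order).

1 1 3 4 4

C = [1/22, 9/22, 9/22, 17/22, 1]
j=0: u_0=9/50 ∈ [1/22, 9/22) → index 1
j=1: u_1=19/50 ∈ [1/22, 9/22) → index 1
j=2: u_2=29/50 ∈ [9/22, 17/22) → index 3
j=3: u_3=39/50 ∈ [17/22, 1) → index 4
j=4: u_4=49/50 ∈ [17/22, 1) → index 4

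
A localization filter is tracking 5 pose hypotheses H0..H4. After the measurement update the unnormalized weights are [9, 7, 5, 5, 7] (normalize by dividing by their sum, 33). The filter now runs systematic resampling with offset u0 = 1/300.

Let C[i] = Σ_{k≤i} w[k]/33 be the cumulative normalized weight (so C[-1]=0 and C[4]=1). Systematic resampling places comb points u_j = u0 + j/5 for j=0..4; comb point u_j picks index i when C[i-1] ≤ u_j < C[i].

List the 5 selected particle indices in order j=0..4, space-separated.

C = [3/11, 16/33, 7/11, 26/33, 1]
j=0: u_0=1/300 ∈ [0, 3/11) → index 0
j=1: u_1=61/300 ∈ [0, 3/11) → index 0
j=2: u_2=121/300 ∈ [3/11, 16/33) → index 1
j=3: u_3=181/300 ∈ [16/33, 7/11) → index 2
j=4: u_4=241/300 ∈ [26/33, 1) → index 4

0 0 1 2 4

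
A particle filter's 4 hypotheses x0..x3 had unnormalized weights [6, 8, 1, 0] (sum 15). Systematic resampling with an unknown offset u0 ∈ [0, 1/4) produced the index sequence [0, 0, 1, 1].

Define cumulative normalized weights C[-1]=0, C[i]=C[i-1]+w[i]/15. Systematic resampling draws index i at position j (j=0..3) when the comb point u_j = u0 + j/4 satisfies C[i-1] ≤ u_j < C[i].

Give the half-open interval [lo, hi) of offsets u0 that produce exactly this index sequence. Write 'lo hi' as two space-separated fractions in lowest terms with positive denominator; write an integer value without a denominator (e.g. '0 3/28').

0 3/20

C = [2/5, 14/15, 1, 1]
j=0 picked index 0: u0 ∈ [0, 2/5)
j=1 picked index 0: u0 ∈ [-1/4, 3/20)
j=2 picked index 1: u0 ∈ [-1/10, 13/30)
j=3 picked index 1: u0 ∈ [-7/20, 11/60)
intersection: [0, 3/20)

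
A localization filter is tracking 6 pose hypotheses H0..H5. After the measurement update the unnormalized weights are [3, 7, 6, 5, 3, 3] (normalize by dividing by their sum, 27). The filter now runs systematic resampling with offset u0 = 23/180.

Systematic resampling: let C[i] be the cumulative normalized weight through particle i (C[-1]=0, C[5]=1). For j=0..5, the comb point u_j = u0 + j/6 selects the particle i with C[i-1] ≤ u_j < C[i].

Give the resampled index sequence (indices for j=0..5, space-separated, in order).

C = [1/9, 10/27, 16/27, 7/9, 8/9, 1]
j=0: u_0=23/180 ∈ [1/9, 10/27) → index 1
j=1: u_1=53/180 ∈ [1/9, 10/27) → index 1
j=2: u_2=83/180 ∈ [10/27, 16/27) → index 2
j=3: u_3=113/180 ∈ [16/27, 7/9) → index 3
j=4: u_4=143/180 ∈ [7/9, 8/9) → index 4
j=5: u_5=173/180 ∈ [8/9, 1) → index 5

1 1 2 3 4 5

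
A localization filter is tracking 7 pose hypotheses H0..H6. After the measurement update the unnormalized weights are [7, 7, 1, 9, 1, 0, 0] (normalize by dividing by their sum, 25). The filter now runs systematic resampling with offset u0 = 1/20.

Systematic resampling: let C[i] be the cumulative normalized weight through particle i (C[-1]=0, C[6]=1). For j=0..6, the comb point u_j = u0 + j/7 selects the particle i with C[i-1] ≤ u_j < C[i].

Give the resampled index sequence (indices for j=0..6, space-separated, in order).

0 0 1 1 3 3 3

C = [7/25, 14/25, 3/5, 24/25, 1, 1, 1]
j=0: u_0=1/20 ∈ [0, 7/25) → index 0
j=1: u_1=27/140 ∈ [0, 7/25) → index 0
j=2: u_2=47/140 ∈ [7/25, 14/25) → index 1
j=3: u_3=67/140 ∈ [7/25, 14/25) → index 1
j=4: u_4=87/140 ∈ [3/5, 24/25) → index 3
j=5: u_5=107/140 ∈ [3/5, 24/25) → index 3
j=6: u_6=127/140 ∈ [3/5, 24/25) → index 3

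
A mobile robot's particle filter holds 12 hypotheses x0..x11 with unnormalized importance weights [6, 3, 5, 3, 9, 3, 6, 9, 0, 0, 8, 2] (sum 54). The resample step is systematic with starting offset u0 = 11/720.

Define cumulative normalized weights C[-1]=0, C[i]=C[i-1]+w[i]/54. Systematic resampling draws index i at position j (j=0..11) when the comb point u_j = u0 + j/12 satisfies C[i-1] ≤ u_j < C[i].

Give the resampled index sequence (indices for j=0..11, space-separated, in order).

C = [1/9, 1/6, 7/27, 17/54, 13/27, 29/54, 35/54, 22/27, 22/27, 22/27, 26/27, 1]
j=0: u_0=11/720 ∈ [0, 1/9) → index 0
j=1: u_1=71/720 ∈ [0, 1/9) → index 0
j=2: u_2=131/720 ∈ [1/6, 7/27) → index 2
j=3: u_3=191/720 ∈ [7/27, 17/54) → index 3
j=4: u_4=251/720 ∈ [17/54, 13/27) → index 4
j=5: u_5=311/720 ∈ [17/54, 13/27) → index 4
j=6: u_6=371/720 ∈ [13/27, 29/54) → index 5
j=7: u_7=431/720 ∈ [29/54, 35/54) → index 6
j=8: u_8=491/720 ∈ [35/54, 22/27) → index 7
j=9: u_9=551/720 ∈ [35/54, 22/27) → index 7
j=10: u_10=611/720 ∈ [22/27, 26/27) → index 10
j=11: u_11=671/720 ∈ [22/27, 26/27) → index 10

0 0 2 3 4 4 5 6 7 7 10 10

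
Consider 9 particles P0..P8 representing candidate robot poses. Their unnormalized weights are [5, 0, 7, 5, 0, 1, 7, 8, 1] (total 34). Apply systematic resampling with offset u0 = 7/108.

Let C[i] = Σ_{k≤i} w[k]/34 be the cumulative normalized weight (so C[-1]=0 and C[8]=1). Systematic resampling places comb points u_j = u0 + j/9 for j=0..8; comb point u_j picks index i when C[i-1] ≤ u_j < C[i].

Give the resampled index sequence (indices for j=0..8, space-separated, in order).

0 2 2 3 5 6 6 7 7

C = [5/34, 5/34, 6/17, 1/2, 1/2, 9/17, 25/34, 33/34, 1]
j=0: u_0=7/108 ∈ [0, 5/34) → index 0
j=1: u_1=19/108 ∈ [5/34, 6/17) → index 2
j=2: u_2=31/108 ∈ [5/34, 6/17) → index 2
j=3: u_3=43/108 ∈ [6/17, 1/2) → index 3
j=4: u_4=55/108 ∈ [1/2, 9/17) → index 5
j=5: u_5=67/108 ∈ [9/17, 25/34) → index 6
j=6: u_6=79/108 ∈ [9/17, 25/34) → index 6
j=7: u_7=91/108 ∈ [25/34, 33/34) → index 7
j=8: u_8=103/108 ∈ [25/34, 33/34) → index 7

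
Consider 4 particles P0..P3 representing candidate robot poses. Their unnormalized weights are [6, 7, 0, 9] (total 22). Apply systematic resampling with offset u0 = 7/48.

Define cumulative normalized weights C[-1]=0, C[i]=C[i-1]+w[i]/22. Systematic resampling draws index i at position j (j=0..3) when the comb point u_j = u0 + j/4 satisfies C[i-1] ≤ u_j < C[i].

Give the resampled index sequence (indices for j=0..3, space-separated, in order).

C = [3/11, 13/22, 13/22, 1]
j=0: u_0=7/48 ∈ [0, 3/11) → index 0
j=1: u_1=19/48 ∈ [3/11, 13/22) → index 1
j=2: u_2=31/48 ∈ [13/22, 1) → index 3
j=3: u_3=43/48 ∈ [13/22, 1) → index 3

0 1 3 3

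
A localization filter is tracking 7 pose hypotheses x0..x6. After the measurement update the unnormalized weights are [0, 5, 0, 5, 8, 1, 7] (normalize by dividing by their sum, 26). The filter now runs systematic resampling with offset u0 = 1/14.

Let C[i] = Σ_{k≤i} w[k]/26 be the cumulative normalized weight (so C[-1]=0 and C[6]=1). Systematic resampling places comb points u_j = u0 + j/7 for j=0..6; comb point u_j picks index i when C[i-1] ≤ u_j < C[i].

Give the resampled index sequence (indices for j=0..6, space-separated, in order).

1 3 3 4 4 6 6

C = [0, 5/26, 5/26, 5/13, 9/13, 19/26, 1]
j=0: u_0=1/14 ∈ [0, 5/26) → index 1
j=1: u_1=3/14 ∈ [5/26, 5/13) → index 3
j=2: u_2=5/14 ∈ [5/26, 5/13) → index 3
j=3: u_3=1/2 ∈ [5/13, 9/13) → index 4
j=4: u_4=9/14 ∈ [5/13, 9/13) → index 4
j=5: u_5=11/14 ∈ [19/26, 1) → index 6
j=6: u_6=13/14 ∈ [19/26, 1) → index 6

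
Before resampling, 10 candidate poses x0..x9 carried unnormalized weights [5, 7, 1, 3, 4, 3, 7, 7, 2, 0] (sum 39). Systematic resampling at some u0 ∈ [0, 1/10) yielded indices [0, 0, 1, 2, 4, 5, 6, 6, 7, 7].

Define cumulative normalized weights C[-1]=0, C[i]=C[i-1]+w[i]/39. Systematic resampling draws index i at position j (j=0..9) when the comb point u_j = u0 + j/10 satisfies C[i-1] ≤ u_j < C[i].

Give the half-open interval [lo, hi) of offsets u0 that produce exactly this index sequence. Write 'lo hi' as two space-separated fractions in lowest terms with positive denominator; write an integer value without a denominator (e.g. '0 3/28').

1/78 11/390

C = [5/39, 4/13, 1/3, 16/39, 20/39, 23/39, 10/13, 37/39, 1, 1]
j=0 picked index 0: u0 ∈ [0, 5/39)
j=1 picked index 0: u0 ∈ [-1/10, 11/390)
j=2 picked index 1: u0 ∈ [-14/195, 7/65)
j=3 picked index 2: u0 ∈ [1/130, 1/30)
j=4 picked index 4: u0 ∈ [2/195, 22/195)
j=5 picked index 5: u0 ∈ [1/78, 7/78)
j=6 picked index 6: u0 ∈ [-2/195, 11/65)
j=7 picked index 6: u0 ∈ [-43/390, 9/130)
j=8 picked index 7: u0 ∈ [-2/65, 29/195)
j=9 picked index 7: u0 ∈ [-17/130, 19/390)
intersection: [1/78, 11/390)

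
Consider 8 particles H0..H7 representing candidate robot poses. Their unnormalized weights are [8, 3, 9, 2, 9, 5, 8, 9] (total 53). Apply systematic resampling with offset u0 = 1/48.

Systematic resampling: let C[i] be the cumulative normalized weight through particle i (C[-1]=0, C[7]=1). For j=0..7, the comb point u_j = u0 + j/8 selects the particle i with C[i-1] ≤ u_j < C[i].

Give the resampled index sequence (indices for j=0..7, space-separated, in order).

0 0 2 3 4 5 6 7

C = [8/53, 11/53, 20/53, 22/53, 31/53, 36/53, 44/53, 1]
j=0: u_0=1/48 ∈ [0, 8/53) → index 0
j=1: u_1=7/48 ∈ [0, 8/53) → index 0
j=2: u_2=13/48 ∈ [11/53, 20/53) → index 2
j=3: u_3=19/48 ∈ [20/53, 22/53) → index 3
j=4: u_4=25/48 ∈ [22/53, 31/53) → index 4
j=5: u_5=31/48 ∈ [31/53, 36/53) → index 5
j=6: u_6=37/48 ∈ [36/53, 44/53) → index 6
j=7: u_7=43/48 ∈ [44/53, 1) → index 7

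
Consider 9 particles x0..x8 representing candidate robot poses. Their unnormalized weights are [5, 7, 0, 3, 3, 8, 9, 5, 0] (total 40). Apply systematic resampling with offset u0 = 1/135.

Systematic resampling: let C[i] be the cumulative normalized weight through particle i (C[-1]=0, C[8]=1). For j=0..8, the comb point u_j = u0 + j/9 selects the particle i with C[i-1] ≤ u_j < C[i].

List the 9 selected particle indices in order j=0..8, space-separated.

0 0 1 3 5 5 6 6 7

C = [1/8, 3/10, 3/10, 3/8, 9/20, 13/20, 7/8, 1, 1]
j=0: u_0=1/135 ∈ [0, 1/8) → index 0
j=1: u_1=16/135 ∈ [0, 1/8) → index 0
j=2: u_2=31/135 ∈ [1/8, 3/10) → index 1
j=3: u_3=46/135 ∈ [3/10, 3/8) → index 3
j=4: u_4=61/135 ∈ [9/20, 13/20) → index 5
j=5: u_5=76/135 ∈ [9/20, 13/20) → index 5
j=6: u_6=91/135 ∈ [13/20, 7/8) → index 6
j=7: u_7=106/135 ∈ [13/20, 7/8) → index 6
j=8: u_8=121/135 ∈ [7/8, 1) → index 7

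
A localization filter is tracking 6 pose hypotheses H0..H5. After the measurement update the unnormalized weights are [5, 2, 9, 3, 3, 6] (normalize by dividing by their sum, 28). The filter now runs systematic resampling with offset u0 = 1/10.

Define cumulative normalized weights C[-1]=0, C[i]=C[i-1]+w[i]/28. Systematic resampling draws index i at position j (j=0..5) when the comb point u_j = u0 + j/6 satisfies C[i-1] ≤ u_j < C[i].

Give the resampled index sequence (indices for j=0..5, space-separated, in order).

0 2 2 3 4 5

C = [5/28, 1/4, 4/7, 19/28, 11/14, 1]
j=0: u_0=1/10 ∈ [0, 5/28) → index 0
j=1: u_1=4/15 ∈ [1/4, 4/7) → index 2
j=2: u_2=13/30 ∈ [1/4, 4/7) → index 2
j=3: u_3=3/5 ∈ [4/7, 19/28) → index 3
j=4: u_4=23/30 ∈ [19/28, 11/14) → index 4
j=5: u_5=14/15 ∈ [11/14, 1) → index 5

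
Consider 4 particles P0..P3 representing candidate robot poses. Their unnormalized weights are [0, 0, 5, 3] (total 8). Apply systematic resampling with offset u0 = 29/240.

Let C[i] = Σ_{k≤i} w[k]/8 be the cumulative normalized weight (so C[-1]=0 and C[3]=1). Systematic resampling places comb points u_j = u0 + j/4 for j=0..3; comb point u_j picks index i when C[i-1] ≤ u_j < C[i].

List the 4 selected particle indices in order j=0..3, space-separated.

C = [0, 0, 5/8, 1]
j=0: u_0=29/240 ∈ [0, 5/8) → index 2
j=1: u_1=89/240 ∈ [0, 5/8) → index 2
j=2: u_2=149/240 ∈ [0, 5/8) → index 2
j=3: u_3=209/240 ∈ [5/8, 1) → index 3

2 2 2 3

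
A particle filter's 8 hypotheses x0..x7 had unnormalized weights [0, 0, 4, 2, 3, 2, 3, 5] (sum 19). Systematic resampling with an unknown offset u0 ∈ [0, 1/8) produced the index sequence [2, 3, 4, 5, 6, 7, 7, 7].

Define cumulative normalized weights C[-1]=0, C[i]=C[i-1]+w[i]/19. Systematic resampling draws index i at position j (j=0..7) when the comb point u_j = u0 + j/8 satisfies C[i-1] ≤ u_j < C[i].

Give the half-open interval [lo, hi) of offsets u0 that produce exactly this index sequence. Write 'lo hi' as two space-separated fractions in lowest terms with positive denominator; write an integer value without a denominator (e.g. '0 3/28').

C = [0, 0, 4/19, 6/19, 9/19, 11/19, 14/19, 1]
j=0 picked index 2: u0 ∈ [0, 4/19)
j=1 picked index 3: u0 ∈ [13/152, 29/152)
j=2 picked index 4: u0 ∈ [5/76, 17/76)
j=3 picked index 5: u0 ∈ [15/152, 31/152)
j=4 picked index 6: u0 ∈ [3/38, 9/38)
j=5 picked index 7: u0 ∈ [17/152, 3/8)
j=6 picked index 7: u0 ∈ [-1/76, 1/4)
j=7 picked index 7: u0 ∈ [-21/152, 1/8)
intersection: [17/152, 1/8)

17/152 1/8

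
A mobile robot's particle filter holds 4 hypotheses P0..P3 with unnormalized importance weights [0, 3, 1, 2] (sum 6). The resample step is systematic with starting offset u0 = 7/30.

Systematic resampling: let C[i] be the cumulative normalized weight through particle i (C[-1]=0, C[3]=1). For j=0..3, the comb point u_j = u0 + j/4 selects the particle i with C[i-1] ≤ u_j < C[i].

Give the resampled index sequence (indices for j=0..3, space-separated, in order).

C = [0, 1/2, 2/3, 1]
j=0: u_0=7/30 ∈ [0, 1/2) → index 1
j=1: u_1=29/60 ∈ [0, 1/2) → index 1
j=2: u_2=11/15 ∈ [2/3, 1) → index 3
j=3: u_3=59/60 ∈ [2/3, 1) → index 3

1 1 3 3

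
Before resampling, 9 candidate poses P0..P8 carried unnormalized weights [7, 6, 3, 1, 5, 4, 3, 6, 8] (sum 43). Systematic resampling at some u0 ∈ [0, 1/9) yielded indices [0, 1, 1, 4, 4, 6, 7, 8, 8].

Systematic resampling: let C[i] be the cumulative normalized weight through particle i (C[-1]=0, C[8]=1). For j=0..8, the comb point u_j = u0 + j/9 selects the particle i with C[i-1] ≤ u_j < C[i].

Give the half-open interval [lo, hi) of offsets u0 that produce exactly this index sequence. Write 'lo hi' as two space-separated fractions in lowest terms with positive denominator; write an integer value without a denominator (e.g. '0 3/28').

8/129 26/387

C = [7/43, 13/43, 16/43, 17/43, 22/43, 26/43, 29/43, 35/43, 1]
j=0 picked index 0: u0 ∈ [0, 7/43)
j=1 picked index 1: u0 ∈ [20/387, 74/387)
j=2 picked index 1: u0 ∈ [-23/387, 31/387)
j=3 picked index 4: u0 ∈ [8/129, 23/129)
j=4 picked index 4: u0 ∈ [-19/387, 26/387)
j=5 picked index 6: u0 ∈ [19/387, 46/387)
j=6 picked index 7: u0 ∈ [1/129, 19/129)
j=7 picked index 8: u0 ∈ [14/387, 2/9)
j=8 picked index 8: u0 ∈ [-29/387, 1/9)
intersection: [8/129, 26/387)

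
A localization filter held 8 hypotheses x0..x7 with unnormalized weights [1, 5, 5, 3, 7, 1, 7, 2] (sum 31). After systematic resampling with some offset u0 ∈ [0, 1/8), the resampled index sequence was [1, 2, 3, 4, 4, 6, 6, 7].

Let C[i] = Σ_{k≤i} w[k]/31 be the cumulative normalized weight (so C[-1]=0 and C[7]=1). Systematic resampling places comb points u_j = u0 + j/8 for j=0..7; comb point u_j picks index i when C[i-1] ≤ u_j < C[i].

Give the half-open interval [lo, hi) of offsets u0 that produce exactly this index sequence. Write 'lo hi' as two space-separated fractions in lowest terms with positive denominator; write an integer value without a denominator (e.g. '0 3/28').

C = [1/31, 6/31, 11/31, 14/31, 21/31, 22/31, 29/31, 1]
j=0 picked index 1: u0 ∈ [1/31, 6/31)
j=1 picked index 2: u0 ∈ [17/248, 57/248)
j=2 picked index 3: u0 ∈ [13/124, 25/124)
j=3 picked index 4: u0 ∈ [19/248, 75/248)
j=4 picked index 4: u0 ∈ [-3/62, 11/62)
j=5 picked index 6: u0 ∈ [21/248, 77/248)
j=6 picked index 6: u0 ∈ [-5/124, 23/124)
j=7 picked index 7: u0 ∈ [15/248, 1/8)
intersection: [13/124, 1/8)

13/124 1/8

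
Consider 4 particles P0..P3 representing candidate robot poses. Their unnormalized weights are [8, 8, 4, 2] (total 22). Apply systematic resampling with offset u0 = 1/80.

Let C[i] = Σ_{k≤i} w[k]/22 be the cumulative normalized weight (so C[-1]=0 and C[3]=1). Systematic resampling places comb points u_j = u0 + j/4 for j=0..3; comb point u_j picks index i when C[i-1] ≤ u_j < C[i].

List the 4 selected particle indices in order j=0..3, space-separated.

C = [4/11, 8/11, 10/11, 1]
j=0: u_0=1/80 ∈ [0, 4/11) → index 0
j=1: u_1=21/80 ∈ [0, 4/11) → index 0
j=2: u_2=41/80 ∈ [4/11, 8/11) → index 1
j=3: u_3=61/80 ∈ [8/11, 10/11) → index 2

0 0 1 2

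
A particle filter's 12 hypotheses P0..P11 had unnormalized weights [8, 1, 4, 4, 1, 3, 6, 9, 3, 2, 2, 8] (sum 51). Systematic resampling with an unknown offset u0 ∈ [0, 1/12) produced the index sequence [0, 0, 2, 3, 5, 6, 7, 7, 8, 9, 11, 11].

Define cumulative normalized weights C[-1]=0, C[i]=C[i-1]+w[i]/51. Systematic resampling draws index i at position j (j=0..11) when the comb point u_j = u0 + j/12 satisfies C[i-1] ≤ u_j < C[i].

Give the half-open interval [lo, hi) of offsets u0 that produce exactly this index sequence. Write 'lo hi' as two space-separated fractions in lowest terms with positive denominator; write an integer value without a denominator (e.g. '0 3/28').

C = [8/51, 3/17, 13/51, 1/3, 6/17, 7/17, 9/17, 12/17, 13/17, 41/51, 43/51, 1]
j=0 picked index 0: u0 ∈ [0, 8/51)
j=1 picked index 0: u0 ∈ [-1/12, 5/68)
j=2 picked index 2: u0 ∈ [1/102, 3/34)
j=3 picked index 3: u0 ∈ [1/204, 1/12)
j=4 picked index 5: u0 ∈ [1/51, 4/51)
j=5 picked index 6: u0 ∈ [-1/204, 23/204)
j=6 picked index 7: u0 ∈ [1/34, 7/34)
j=7 picked index 7: u0 ∈ [-11/204, 25/204)
j=8 picked index 8: u0 ∈ [2/51, 5/51)
j=9 picked index 9: u0 ∈ [1/68, 11/204)
j=10 picked index 11: u0 ∈ [1/102, 1/6)
j=11 picked index 11: u0 ∈ [-5/68, 1/12)
intersection: [2/51, 11/204)

2/51 11/204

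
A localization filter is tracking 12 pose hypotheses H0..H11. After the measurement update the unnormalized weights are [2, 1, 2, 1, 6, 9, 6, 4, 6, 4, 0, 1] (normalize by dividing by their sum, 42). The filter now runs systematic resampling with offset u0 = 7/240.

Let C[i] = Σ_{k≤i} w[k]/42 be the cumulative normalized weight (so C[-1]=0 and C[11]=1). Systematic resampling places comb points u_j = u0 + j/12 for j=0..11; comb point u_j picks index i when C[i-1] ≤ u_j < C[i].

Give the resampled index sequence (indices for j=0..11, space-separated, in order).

0 2 4 4 5 5 6 6 7 8 8 9

C = [1/21, 1/14, 5/42, 1/7, 2/7, 1/2, 9/14, 31/42, 37/42, 41/42, 41/42, 1]
j=0: u_0=7/240 ∈ [0, 1/21) → index 0
j=1: u_1=9/80 ∈ [1/14, 5/42) → index 2
j=2: u_2=47/240 ∈ [1/7, 2/7) → index 4
j=3: u_3=67/240 ∈ [1/7, 2/7) → index 4
j=4: u_4=29/80 ∈ [2/7, 1/2) → index 5
j=5: u_5=107/240 ∈ [2/7, 1/2) → index 5
j=6: u_6=127/240 ∈ [1/2, 9/14) → index 6
j=7: u_7=49/80 ∈ [1/2, 9/14) → index 6
j=8: u_8=167/240 ∈ [9/14, 31/42) → index 7
j=9: u_9=187/240 ∈ [31/42, 37/42) → index 8
j=10: u_10=69/80 ∈ [31/42, 37/42) → index 8
j=11: u_11=227/240 ∈ [37/42, 41/42) → index 9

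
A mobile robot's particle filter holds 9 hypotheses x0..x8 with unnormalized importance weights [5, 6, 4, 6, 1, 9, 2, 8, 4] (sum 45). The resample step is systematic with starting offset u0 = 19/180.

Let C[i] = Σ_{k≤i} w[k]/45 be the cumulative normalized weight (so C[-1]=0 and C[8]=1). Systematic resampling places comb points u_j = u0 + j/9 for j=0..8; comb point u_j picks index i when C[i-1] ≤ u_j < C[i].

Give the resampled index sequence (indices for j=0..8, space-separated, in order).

0 1 2 3 5 5 7 7 8

C = [1/9, 11/45, 1/3, 7/15, 22/45, 31/45, 11/15, 41/45, 1]
j=0: u_0=19/180 ∈ [0, 1/9) → index 0
j=1: u_1=13/60 ∈ [1/9, 11/45) → index 1
j=2: u_2=59/180 ∈ [11/45, 1/3) → index 2
j=3: u_3=79/180 ∈ [1/3, 7/15) → index 3
j=4: u_4=11/20 ∈ [22/45, 31/45) → index 5
j=5: u_5=119/180 ∈ [22/45, 31/45) → index 5
j=6: u_6=139/180 ∈ [11/15, 41/45) → index 7
j=7: u_7=53/60 ∈ [11/15, 41/45) → index 7
j=8: u_8=179/180 ∈ [41/45, 1) → index 8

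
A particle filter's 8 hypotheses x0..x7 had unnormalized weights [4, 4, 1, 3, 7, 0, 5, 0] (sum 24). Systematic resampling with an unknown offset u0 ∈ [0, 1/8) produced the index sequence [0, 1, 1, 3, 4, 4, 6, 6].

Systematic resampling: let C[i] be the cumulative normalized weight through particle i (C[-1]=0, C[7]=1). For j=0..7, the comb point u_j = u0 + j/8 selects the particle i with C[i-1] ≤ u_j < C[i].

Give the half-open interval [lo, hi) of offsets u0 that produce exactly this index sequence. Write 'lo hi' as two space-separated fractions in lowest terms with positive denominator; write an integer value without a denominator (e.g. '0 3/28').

1/24 1/12

C = [1/6, 1/3, 3/8, 1/2, 19/24, 19/24, 1, 1]
j=0 picked index 0: u0 ∈ [0, 1/6)
j=1 picked index 1: u0 ∈ [1/24, 5/24)
j=2 picked index 1: u0 ∈ [-1/12, 1/12)
j=3 picked index 3: u0 ∈ [0, 1/8)
j=4 picked index 4: u0 ∈ [0, 7/24)
j=5 picked index 4: u0 ∈ [-1/8, 1/6)
j=6 picked index 6: u0 ∈ [1/24, 1/4)
j=7 picked index 6: u0 ∈ [-1/12, 1/8)
intersection: [1/24, 1/12)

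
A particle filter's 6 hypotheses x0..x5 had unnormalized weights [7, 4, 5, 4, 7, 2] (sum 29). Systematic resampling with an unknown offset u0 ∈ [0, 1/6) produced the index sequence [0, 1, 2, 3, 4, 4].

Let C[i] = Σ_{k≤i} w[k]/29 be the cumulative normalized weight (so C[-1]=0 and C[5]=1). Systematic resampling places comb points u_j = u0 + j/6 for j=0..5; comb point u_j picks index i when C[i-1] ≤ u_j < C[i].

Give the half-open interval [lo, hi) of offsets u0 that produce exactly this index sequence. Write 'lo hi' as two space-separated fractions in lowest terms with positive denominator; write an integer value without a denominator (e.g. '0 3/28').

13/174 17/174

C = [7/29, 11/29, 16/29, 20/29, 27/29, 1]
j=0 picked index 0: u0 ∈ [0, 7/29)
j=1 picked index 1: u0 ∈ [13/174, 37/174)
j=2 picked index 2: u0 ∈ [4/87, 19/87)
j=3 picked index 3: u0 ∈ [3/58, 11/58)
j=4 picked index 4: u0 ∈ [2/87, 23/87)
j=5 picked index 4: u0 ∈ [-25/174, 17/174)
intersection: [13/174, 17/174)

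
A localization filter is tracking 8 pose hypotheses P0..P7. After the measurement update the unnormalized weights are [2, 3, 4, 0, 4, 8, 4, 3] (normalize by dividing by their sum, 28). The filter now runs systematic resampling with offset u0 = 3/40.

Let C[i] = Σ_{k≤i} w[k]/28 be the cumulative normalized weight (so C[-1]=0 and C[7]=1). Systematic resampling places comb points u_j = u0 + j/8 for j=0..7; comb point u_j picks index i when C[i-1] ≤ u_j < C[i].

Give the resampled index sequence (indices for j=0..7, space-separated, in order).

C = [1/14, 5/28, 9/28, 9/28, 13/28, 3/4, 25/28, 1]
j=0: u_0=3/40 ∈ [1/14, 5/28) → index 1
j=1: u_1=1/5 ∈ [5/28, 9/28) → index 2
j=2: u_2=13/40 ∈ [9/28, 13/28) → index 4
j=3: u_3=9/20 ∈ [9/28, 13/28) → index 4
j=4: u_4=23/40 ∈ [13/28, 3/4) → index 5
j=5: u_5=7/10 ∈ [13/28, 3/4) → index 5
j=6: u_6=33/40 ∈ [3/4, 25/28) → index 6
j=7: u_7=19/20 ∈ [25/28, 1) → index 7

1 2 4 4 5 5 6 7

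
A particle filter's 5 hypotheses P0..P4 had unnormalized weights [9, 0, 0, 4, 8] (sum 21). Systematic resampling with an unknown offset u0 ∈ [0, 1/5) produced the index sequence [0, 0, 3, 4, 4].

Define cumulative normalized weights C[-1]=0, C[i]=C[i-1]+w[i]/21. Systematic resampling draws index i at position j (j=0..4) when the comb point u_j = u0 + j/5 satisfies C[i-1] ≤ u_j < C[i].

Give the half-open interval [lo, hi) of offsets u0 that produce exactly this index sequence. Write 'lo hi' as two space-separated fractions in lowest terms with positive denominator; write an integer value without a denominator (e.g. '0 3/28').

C = [3/7, 3/7, 3/7, 13/21, 1]
j=0 picked index 0: u0 ∈ [0, 3/7)
j=1 picked index 0: u0 ∈ [-1/5, 8/35)
j=2 picked index 3: u0 ∈ [1/35, 23/105)
j=3 picked index 4: u0 ∈ [2/105, 2/5)
j=4 picked index 4: u0 ∈ [-19/105, 1/5)
intersection: [1/35, 1/5)

1/35 1/5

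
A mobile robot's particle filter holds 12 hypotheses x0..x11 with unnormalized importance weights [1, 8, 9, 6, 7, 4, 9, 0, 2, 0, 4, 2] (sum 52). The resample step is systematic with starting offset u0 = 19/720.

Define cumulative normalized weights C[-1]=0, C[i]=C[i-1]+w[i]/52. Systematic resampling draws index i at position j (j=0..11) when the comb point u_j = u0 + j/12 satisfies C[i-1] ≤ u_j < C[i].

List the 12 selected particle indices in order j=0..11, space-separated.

1 1 2 2 3 3 4 5 6 6 8 10

C = [1/52, 9/52, 9/26, 6/13, 31/52, 35/52, 11/13, 11/13, 23/26, 23/26, 25/26, 1]
j=0: u_0=19/720 ∈ [1/52, 9/52) → index 1
j=1: u_1=79/720 ∈ [1/52, 9/52) → index 1
j=2: u_2=139/720 ∈ [9/52, 9/26) → index 2
j=3: u_3=199/720 ∈ [9/52, 9/26) → index 2
j=4: u_4=259/720 ∈ [9/26, 6/13) → index 3
j=5: u_5=319/720 ∈ [9/26, 6/13) → index 3
j=6: u_6=379/720 ∈ [6/13, 31/52) → index 4
j=7: u_7=439/720 ∈ [31/52, 35/52) → index 5
j=8: u_8=499/720 ∈ [35/52, 11/13) → index 6
j=9: u_9=559/720 ∈ [35/52, 11/13) → index 6
j=10: u_10=619/720 ∈ [11/13, 23/26) → index 8
j=11: u_11=679/720 ∈ [23/26, 25/26) → index 10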